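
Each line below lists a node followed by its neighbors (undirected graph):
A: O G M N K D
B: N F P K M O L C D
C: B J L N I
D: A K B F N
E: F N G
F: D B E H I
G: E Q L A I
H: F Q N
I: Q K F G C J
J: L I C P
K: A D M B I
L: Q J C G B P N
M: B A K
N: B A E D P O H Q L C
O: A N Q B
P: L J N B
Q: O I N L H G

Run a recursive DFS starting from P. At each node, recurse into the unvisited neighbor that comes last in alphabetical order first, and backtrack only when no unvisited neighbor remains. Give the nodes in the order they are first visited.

Visit P
P → N
N → Q
Q → O
O → B
B → M
M → K
K → I
I → J
J → L
L → G
G → E
E → F
F → H
F → D
D → A
L → C

P -> N -> Q -> O -> B -> M -> K -> I -> J -> L -> G -> E -> F -> H -> D -> A -> C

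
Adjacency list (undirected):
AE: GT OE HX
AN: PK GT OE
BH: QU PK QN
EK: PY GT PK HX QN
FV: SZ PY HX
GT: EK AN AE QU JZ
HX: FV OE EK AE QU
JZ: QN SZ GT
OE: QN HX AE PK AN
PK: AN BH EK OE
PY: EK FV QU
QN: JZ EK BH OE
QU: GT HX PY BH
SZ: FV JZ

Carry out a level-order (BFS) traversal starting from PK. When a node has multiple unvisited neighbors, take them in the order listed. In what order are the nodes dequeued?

PK → AN → BH → EK → OE → GT → QU → QN → PY → HX → AE → JZ → FV → SZ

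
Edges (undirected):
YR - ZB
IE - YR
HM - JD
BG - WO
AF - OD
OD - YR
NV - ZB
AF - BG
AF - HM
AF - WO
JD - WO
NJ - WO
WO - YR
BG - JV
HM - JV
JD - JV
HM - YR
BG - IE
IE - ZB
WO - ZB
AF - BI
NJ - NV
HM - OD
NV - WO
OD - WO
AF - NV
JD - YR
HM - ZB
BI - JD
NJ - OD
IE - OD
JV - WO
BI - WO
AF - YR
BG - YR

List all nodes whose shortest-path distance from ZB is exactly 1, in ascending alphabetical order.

HM, IE, NV, WO, YR

Level 0: ZB
Level 1: HM, IE, NV, WO, YR
Level 2: AF, BG, BI, JD, JV, NJ, OD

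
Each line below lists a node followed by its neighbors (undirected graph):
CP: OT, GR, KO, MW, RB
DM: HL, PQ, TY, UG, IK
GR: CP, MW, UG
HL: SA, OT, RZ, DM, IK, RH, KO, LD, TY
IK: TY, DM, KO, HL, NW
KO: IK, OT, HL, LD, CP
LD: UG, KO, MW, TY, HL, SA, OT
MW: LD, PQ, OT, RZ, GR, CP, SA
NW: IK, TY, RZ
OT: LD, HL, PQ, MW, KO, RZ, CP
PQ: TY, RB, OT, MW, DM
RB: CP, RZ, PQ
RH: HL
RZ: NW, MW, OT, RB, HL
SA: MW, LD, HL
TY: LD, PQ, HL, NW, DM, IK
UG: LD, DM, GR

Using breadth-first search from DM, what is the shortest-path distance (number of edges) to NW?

Level 0: DM
Level 1: HL, IK, PQ, TY, UG
Level 2: GR, KO, LD, MW, NW, OT, RB, RH, RZ, SA
Level 3: CP
NW first appears at level 2.

2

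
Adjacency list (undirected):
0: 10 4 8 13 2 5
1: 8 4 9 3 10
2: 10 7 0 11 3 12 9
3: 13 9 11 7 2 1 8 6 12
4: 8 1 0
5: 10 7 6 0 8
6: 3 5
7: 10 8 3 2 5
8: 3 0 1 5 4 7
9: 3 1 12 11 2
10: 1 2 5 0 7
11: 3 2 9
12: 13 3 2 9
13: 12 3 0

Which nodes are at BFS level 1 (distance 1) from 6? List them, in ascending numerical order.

Level 0: 6
Level 1: 3, 5
Level 2: 0, 1, 2, 7, 8, 9, 10, 11, 12, 13
Level 3: 4

3, 5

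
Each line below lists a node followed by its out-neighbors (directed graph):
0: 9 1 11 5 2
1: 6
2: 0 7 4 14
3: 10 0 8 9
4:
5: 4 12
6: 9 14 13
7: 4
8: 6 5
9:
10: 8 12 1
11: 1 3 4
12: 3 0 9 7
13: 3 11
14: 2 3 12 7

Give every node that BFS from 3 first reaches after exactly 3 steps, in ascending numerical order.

Level 0: 3
Level 1: 0, 8, 9, 10
Level 2: 1, 2, 5, 6, 11, 12
Level 3: 4, 7, 13, 14

4, 7, 13, 14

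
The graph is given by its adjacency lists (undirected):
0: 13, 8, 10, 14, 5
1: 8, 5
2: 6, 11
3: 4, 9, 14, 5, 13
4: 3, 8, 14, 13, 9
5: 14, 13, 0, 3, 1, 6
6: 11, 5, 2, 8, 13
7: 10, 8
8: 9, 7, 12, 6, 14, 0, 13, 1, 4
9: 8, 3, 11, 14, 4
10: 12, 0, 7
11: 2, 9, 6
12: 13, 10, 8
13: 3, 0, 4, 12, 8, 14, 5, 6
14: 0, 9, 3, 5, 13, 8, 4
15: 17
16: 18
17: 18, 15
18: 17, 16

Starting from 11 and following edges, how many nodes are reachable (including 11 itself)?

15

BFS from 11 visits: 11, 2, 9, 6, 8, 3, 14, 4, 5, 13, 7, 12, 0, 1, 10
Reachable nodes: 15 of 19 total.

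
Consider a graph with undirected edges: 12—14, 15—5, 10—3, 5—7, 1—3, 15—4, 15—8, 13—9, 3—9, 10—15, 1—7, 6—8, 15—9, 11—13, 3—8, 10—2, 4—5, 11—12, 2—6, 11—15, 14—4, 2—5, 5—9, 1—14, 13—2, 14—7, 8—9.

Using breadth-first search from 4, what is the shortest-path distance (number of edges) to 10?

2

Level 0: 4
Level 1: 5, 14, 15
Level 2: 1, 2, 7, 8, 9, 10, 11, 12
Level 3: 3, 6, 13
10 first appears at level 2.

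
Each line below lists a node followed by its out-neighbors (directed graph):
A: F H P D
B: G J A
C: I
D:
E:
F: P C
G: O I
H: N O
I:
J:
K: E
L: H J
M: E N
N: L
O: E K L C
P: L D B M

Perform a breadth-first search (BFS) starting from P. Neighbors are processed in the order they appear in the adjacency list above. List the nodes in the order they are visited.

Visit P; enqueue L, D, B, M → queue [L, D, B, M]
Visit L; enqueue H, J → queue [D, B, M, H, J]
Visit D → queue [B, M, H, J]
Visit B; enqueue G, A → queue [M, H, J, G, A]
Visit M; enqueue E, N → queue [H, J, G, A, E, N]
Visit H; enqueue O → queue [J, G, A, E, N, O]
Visit J → queue [G, A, E, N, O]
Visit G; enqueue I → queue [A, E, N, O, I]
Visit A; enqueue F → queue [E, N, O, I, F]
Visit E → queue [N, O, I, F]
Visit N → queue [O, I, F]
Visit O; enqueue K, C → queue [I, F, K, C]
Visit I → queue [F, K, C]
Visit F → queue [K, C]
Visit K → queue [C]
Visit C → queue []

P L D B M H J G A E N O I F K C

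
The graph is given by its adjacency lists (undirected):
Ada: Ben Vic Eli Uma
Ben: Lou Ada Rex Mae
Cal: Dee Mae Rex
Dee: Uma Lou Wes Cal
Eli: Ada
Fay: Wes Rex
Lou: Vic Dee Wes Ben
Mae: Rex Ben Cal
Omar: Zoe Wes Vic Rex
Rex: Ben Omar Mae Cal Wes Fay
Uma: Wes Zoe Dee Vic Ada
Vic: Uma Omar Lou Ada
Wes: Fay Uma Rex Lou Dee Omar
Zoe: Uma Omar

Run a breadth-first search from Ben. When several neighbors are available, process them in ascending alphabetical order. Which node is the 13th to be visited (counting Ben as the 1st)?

Visit Ben; enqueue Ada, Lou, Mae, Rex → queue [Ada, Lou, Mae, Rex]
Visit Ada; enqueue Eli, Uma, Vic → queue [Lou, Mae, Rex, Eli, Uma, Vic]
Visit Lou; enqueue Dee, Wes → queue [Mae, Rex, Eli, Uma, Vic, Dee, Wes]
Visit Mae; enqueue Cal → queue [Rex, Eli, Uma, Vic, Dee, Wes, Cal]
Visit Rex; enqueue Fay, Omar → queue [Eli, Uma, Vic, Dee, Wes, Cal, Fay, Omar]
Visit Eli → queue [Uma, Vic, Dee, Wes, Cal, Fay, Omar]
Visit Uma; enqueue Zoe → queue [Vic, Dee, Wes, Cal, Fay, Omar, Zoe]
Visit Vic → queue [Dee, Wes, Cal, Fay, Omar, Zoe]
Visit Dee → queue [Wes, Cal, Fay, Omar, Zoe]
Visit Wes → queue [Cal, Fay, Omar, Zoe]
Visit Cal → queue [Fay, Omar, Zoe]
Visit Fay → queue [Omar, Zoe]
Visit Omar → queue [Zoe]
Visit Zoe → queue []

Visit order: Ben, Ada, Lou, Mae, Rex, Eli, Uma, Vic, Dee, Wes, Cal, Fay, Omar, Zoe

Omar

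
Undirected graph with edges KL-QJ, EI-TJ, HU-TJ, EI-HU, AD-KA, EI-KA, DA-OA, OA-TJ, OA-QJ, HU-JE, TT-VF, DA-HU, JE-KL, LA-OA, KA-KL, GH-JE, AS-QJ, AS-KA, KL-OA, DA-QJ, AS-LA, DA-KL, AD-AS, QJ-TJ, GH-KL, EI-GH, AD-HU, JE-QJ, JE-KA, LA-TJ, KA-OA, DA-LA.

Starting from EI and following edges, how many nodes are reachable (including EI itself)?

BFS from EI visits: EI, GH, HU, KA, TJ, JE, KL, AD, DA, AS, OA, LA, QJ
Reachable nodes: 13 of 15 total.

13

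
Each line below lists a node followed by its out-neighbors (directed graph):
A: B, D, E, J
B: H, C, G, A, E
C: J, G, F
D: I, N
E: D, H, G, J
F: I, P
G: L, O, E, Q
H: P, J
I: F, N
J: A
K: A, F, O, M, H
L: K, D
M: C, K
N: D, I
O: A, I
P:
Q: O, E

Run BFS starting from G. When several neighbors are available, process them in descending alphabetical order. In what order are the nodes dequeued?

Visit G; enqueue Q, O, L, E → queue [Q, O, L, E]
Visit Q → queue [O, L, E]
Visit O; enqueue I, A → queue [L, E, I, A]
Visit L; enqueue K, D → queue [E, I, A, K, D]
Visit E; enqueue J, H → queue [I, A, K, D, J, H]
Visit I; enqueue N, F → queue [A, K, D, J, H, N, F]
Visit A; enqueue B → queue [K, D, J, H, N, F, B]
Visit K; enqueue M → queue [D, J, H, N, F, B, M]
Visit D → queue [J, H, N, F, B, M]
Visit J → queue [H, N, F, B, M]
Visit H; enqueue P → queue [N, F, B, M, P]
Visit N → queue [F, B, M, P]
Visit F → queue [B, M, P]
Visit B; enqueue C → queue [M, P, C]
Visit M → queue [P, C]
Visit P → queue [C]
Visit C → queue []

G Q O L E I A K D J H N F B M P C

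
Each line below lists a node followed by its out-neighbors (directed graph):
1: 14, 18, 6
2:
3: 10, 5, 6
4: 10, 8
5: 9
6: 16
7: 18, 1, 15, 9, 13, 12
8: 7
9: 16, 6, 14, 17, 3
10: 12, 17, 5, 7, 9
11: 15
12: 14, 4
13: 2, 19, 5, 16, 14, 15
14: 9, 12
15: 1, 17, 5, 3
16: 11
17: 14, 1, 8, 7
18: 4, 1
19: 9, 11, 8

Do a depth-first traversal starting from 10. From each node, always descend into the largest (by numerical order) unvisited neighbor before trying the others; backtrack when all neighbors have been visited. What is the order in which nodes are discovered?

10, 17, 14, 12, 4, 8, 7, 18, 1, 6, 16, 11, 15, 5, 9, 3, 13, 19, 2

Visit 10
10 → 17
17 → 14
14 → 12
12 → 4
4 → 8
8 → 7
7 → 18
18 → 1
1 → 6
6 → 16
16 → 11
11 → 15
15 → 5
5 → 9
9 → 3
7 → 13
13 → 19
13 → 2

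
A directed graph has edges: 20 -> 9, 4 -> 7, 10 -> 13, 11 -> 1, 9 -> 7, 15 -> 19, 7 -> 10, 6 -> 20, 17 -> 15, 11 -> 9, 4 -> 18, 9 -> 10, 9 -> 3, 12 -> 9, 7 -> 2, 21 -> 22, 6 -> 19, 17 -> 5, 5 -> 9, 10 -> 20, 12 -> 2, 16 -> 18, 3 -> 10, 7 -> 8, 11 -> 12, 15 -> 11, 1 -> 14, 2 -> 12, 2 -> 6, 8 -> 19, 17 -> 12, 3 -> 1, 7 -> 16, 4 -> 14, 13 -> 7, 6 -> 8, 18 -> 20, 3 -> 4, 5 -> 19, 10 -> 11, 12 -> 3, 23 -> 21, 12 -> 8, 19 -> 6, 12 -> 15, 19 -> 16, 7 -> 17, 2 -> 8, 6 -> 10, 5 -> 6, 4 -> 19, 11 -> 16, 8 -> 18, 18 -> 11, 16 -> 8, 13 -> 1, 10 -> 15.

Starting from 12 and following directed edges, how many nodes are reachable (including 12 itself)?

BFS from 12 visits: 12, 2, 3, 8, 9, 15, 6, 1, 4, 10, 18, 19, 7, 11, 20, 14, 13, 16, 17, 5
Reachable nodes: 20 of 23 total.

20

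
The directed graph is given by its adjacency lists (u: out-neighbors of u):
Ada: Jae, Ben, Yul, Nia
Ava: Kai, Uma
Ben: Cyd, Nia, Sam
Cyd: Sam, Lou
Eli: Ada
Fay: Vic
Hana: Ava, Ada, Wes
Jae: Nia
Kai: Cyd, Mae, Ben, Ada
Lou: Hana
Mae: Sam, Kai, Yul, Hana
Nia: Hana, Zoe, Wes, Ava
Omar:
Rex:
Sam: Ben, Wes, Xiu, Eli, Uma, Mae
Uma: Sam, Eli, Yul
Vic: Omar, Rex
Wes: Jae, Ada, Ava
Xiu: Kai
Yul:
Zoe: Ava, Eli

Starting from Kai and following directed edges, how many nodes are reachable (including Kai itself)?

BFS from Kai visits: Kai, Cyd, Mae, Ben, Ada, Sam, Lou, Yul, Hana, Nia, Jae, Wes, Xiu, Eli, Uma, Ava, Zoe
Reachable nodes: 17 of 21 total.

17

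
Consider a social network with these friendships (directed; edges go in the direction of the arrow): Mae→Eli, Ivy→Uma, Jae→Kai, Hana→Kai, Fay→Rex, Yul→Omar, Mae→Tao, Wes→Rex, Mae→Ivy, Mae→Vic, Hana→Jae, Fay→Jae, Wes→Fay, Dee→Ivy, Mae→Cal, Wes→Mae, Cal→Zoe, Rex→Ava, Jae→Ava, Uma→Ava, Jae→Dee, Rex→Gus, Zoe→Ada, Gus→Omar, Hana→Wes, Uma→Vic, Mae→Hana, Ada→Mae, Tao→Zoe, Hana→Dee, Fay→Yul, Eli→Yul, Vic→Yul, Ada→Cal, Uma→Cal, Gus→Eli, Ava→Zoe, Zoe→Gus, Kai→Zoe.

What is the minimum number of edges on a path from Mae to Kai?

Level 0: Mae
Level 1: Cal, Eli, Hana, Ivy, Tao, Vic
Level 2: Dee, Jae, Kai, Uma, Wes, Yul, Zoe
Level 3: Ada, Ava, Fay, Gus, Omar, Rex
Kai first appears at level 2.

2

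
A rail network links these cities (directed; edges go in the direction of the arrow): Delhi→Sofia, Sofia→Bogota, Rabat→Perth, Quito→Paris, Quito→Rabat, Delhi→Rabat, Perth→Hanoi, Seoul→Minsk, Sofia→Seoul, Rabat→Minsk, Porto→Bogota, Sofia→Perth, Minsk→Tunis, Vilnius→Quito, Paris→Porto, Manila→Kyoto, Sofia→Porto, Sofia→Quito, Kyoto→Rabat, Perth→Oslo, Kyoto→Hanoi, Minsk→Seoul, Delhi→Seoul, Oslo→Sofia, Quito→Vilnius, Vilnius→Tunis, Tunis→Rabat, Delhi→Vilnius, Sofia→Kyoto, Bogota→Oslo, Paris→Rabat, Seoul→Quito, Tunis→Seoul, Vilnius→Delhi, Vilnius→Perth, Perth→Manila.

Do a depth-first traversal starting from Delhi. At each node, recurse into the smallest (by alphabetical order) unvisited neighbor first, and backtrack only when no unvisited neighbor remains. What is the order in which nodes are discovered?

Delhi Rabat Minsk Seoul Quito Paris Porto Bogota Oslo Sofia Kyoto Hanoi Perth Manila Vilnius Tunis

Visit Delhi
Delhi → Rabat
Rabat → Minsk
Minsk → Seoul
Seoul → Quito
Quito → Paris
Paris → Porto
Porto → Bogota
Bogota → Oslo
Oslo → Sofia
Sofia → Kyoto
Kyoto → Hanoi
Sofia → Perth
Perth → Manila
Quito → Vilnius
Vilnius → Tunis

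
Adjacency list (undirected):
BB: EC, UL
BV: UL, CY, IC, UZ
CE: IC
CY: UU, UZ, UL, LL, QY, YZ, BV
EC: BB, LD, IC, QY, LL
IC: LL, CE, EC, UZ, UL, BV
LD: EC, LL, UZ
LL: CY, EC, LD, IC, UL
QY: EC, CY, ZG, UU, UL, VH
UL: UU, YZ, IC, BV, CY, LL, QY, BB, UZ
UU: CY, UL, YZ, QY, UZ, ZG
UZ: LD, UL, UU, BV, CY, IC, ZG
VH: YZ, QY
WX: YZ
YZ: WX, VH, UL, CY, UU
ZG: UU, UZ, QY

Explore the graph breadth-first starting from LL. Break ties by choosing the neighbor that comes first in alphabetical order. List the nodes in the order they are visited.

LL CY EC IC LD UL BV QY UU UZ YZ BB CE VH ZG WX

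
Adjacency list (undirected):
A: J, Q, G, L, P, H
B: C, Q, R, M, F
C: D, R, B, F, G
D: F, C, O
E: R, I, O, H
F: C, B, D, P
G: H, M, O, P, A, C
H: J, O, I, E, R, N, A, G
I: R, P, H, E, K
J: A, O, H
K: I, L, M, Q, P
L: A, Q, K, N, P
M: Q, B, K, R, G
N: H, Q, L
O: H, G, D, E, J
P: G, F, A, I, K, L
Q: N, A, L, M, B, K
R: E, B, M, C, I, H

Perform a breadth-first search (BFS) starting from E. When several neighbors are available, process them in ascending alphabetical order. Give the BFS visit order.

E -> H -> I -> O -> R -> A -> G -> J -> N -> K -> P -> D -> B -> C -> M -> L -> Q -> F

Visit E; enqueue H, I, O, R → queue [H, I, O, R]
Visit H; enqueue A, G, J, N → queue [I, O, R, A, G, J, N]
Visit I; enqueue K, P → queue [O, R, A, G, J, N, K, P]
Visit O; enqueue D → queue [R, A, G, J, N, K, P, D]
Visit R; enqueue B, C, M → queue [A, G, J, N, K, P, D, B, C, M]
Visit A; enqueue L, Q → queue [G, J, N, K, P, D, B, C, M, L, Q]
Visit G → queue [J, N, K, P, D, B, C, M, L, Q]
Visit J → queue [N, K, P, D, B, C, M, L, Q]
Visit N → queue [K, P, D, B, C, M, L, Q]
Visit K → queue [P, D, B, C, M, L, Q]
Visit P; enqueue F → queue [D, B, C, M, L, Q, F]
Visit D → queue [B, C, M, L, Q, F]
Visit B → queue [C, M, L, Q, F]
Visit C → queue [M, L, Q, F]
Visit M → queue [L, Q, F]
Visit L → queue [Q, F]
Visit Q → queue [F]
Visit F → queue []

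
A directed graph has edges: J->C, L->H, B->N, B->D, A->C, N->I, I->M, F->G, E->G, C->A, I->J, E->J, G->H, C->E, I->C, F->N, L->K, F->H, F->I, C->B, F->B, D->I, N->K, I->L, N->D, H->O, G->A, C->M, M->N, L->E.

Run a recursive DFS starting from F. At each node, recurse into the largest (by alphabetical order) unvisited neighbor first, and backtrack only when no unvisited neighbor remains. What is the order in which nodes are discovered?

Visit F
F → N
N → K
N → I
I → M
I → L
L → H
H → O
L → E
E → J
J → C
C → B
B → D
C → A
E → G

F -> N -> K -> I -> M -> L -> H -> O -> E -> J -> C -> B -> D -> A -> G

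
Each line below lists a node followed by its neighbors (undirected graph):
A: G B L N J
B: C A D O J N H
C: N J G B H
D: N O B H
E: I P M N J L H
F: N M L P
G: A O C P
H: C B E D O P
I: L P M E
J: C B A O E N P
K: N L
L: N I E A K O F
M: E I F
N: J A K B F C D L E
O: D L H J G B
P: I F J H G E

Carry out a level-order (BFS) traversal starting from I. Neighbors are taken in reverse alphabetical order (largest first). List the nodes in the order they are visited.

I -> P -> M -> L -> E -> J -> H -> G -> F -> O -> N -> K -> A -> C -> B -> D

Visit I; enqueue P, M, L, E → queue [P, M, L, E]
Visit P; enqueue J, H, G, F → queue [M, L, E, J, H, G, F]
Visit M → queue [L, E, J, H, G, F]
Visit L; enqueue O, N, K, A → queue [E, J, H, G, F, O, N, K, A]
Visit E → queue [J, H, G, F, O, N, K, A]
Visit J; enqueue C, B → queue [H, G, F, O, N, K, A, C, B]
Visit H; enqueue D → queue [G, F, O, N, K, A, C, B, D]
Visit G → queue [F, O, N, K, A, C, B, D]
Visit F → queue [O, N, K, A, C, B, D]
Visit O → queue [N, K, A, C, B, D]
Visit N → queue [K, A, C, B, D]
Visit K → queue [A, C, B, D]
Visit A → queue [C, B, D]
Visit C → queue [B, D]
Visit B → queue [D]
Visit D → queue []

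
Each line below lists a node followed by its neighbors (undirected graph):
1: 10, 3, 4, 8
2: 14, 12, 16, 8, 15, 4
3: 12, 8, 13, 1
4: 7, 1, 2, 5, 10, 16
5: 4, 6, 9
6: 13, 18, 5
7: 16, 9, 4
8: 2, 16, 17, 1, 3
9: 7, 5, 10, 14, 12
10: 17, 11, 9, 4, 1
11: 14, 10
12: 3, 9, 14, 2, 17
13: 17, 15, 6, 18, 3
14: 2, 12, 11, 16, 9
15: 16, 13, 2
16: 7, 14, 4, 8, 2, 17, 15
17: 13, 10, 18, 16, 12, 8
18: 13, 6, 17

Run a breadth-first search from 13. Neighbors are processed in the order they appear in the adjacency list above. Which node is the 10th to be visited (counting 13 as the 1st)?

8

Visit 13; enqueue 17, 15, 6, 18, 3 → queue [17, 15, 6, 18, 3]
Visit 17; enqueue 10, 16, 12, 8 → queue [15, 6, 18, 3, 10, 16, 12, 8]
Visit 15; enqueue 2 → queue [6, 18, 3, 10, 16, 12, 8, 2]
Visit 6; enqueue 5 → queue [18, 3, 10, 16, 12, 8, 2, 5]
Visit 18 → queue [3, 10, 16, 12, 8, 2, 5]
Visit 3; enqueue 1 → queue [10, 16, 12, 8, 2, 5, 1]
Visit 10; enqueue 11, 9, 4 → queue [16, 12, 8, 2, 5, 1, 11, 9, 4]
Visit 16; enqueue 7, 14 → queue [12, 8, 2, 5, 1, 11, 9, 4, 7, 14]
Visit 12 → queue [8, 2, 5, 1, 11, 9, 4, 7, 14]
Visit 8 → queue [2, 5, 1, 11, 9, 4, 7, 14]
Visit 2 → queue [5, 1, 11, 9, 4, 7, 14]
Visit 5 → queue [1, 11, 9, 4, 7, 14]
Visit 1 → queue [11, 9, 4, 7, 14]
Visit 11 → queue [9, 4, 7, 14]
Visit 9 → queue [4, 7, 14]
Visit 4 → queue [7, 14]
Visit 7 → queue [14]
Visit 14 → queue []

Visit order: 13, 17, 15, 6, 18, 3, 10, 16, 12, 8, 2, 5, 1, 11, 9, 4, 7, 14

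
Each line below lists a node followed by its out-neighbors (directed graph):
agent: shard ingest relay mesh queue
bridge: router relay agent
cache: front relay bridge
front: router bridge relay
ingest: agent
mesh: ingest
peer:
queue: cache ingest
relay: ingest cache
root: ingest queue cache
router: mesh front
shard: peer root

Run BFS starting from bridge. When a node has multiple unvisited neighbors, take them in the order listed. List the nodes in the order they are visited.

bridge router relay agent mesh front ingest cache shard queue peer root

Visit bridge; enqueue router, relay, agent → queue [router, relay, agent]
Visit router; enqueue mesh, front → queue [relay, agent, mesh, front]
Visit relay; enqueue ingest, cache → queue [agent, mesh, front, ingest, cache]
Visit agent; enqueue shard, queue → queue [mesh, front, ingest, cache, shard, queue]
Visit mesh → queue [front, ingest, cache, shard, queue]
Visit front → queue [ingest, cache, shard, queue]
Visit ingest → queue [cache, shard, queue]
Visit cache → queue [shard, queue]
Visit shard; enqueue peer, root → queue [queue, peer, root]
Visit queue → queue [peer, root]
Visit peer → queue [root]
Visit root → queue []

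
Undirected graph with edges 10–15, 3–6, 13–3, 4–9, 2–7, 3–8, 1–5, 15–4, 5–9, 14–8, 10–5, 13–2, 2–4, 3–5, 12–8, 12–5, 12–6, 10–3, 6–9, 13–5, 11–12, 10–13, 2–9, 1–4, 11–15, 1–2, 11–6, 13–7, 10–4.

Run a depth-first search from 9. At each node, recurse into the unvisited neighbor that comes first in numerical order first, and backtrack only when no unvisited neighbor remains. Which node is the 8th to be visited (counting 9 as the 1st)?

Visit 9
9 → 2
2 → 1
1 → 4
4 → 10
10 → 3
3 → 5
5 → 12
12 → 6
6 → 11
11 → 15
12 → 8
8 → 14
5 → 13
13 → 7

Visit order: 9, 2, 1, 4, 10, 3, 5, 12, 6, 11, 15, 8, 14, 13, 7

12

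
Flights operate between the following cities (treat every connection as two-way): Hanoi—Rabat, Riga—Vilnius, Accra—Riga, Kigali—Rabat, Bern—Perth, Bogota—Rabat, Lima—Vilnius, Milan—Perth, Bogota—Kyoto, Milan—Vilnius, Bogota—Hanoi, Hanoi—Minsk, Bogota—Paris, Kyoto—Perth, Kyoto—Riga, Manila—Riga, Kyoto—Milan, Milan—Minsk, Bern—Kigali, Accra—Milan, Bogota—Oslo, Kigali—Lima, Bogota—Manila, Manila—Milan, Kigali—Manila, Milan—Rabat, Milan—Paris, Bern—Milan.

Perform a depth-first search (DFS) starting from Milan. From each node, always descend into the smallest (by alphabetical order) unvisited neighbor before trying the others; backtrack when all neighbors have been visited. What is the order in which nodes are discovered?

Visit Milan
Milan → Accra
Accra → Riga
Riga → Kyoto
Kyoto → Bogota
Bogota → Hanoi
Hanoi → Minsk
Hanoi → Rabat
Rabat → Kigali
Kigali → Bern
Bern → Perth
Kigali → Lima
Lima → Vilnius
Kigali → Manila
Bogota → Oslo
Bogota → Paris

Milan Accra Riga Kyoto Bogota Hanoi Minsk Rabat Kigali Bern Perth Lima Vilnius Manila Oslo Paris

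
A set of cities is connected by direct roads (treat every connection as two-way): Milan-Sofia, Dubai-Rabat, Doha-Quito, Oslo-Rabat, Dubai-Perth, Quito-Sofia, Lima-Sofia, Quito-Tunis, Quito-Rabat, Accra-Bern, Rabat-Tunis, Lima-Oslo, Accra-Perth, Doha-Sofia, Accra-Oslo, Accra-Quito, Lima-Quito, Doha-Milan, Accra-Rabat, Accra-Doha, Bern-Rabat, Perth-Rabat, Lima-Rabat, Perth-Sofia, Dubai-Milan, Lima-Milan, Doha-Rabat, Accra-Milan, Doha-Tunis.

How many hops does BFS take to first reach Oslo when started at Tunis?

2

Level 0: Tunis
Level 1: Doha, Quito, Rabat
Level 2: Accra, Bern, Dubai, Lima, Milan, Oslo, Perth, Sofia
Oslo first appears at level 2.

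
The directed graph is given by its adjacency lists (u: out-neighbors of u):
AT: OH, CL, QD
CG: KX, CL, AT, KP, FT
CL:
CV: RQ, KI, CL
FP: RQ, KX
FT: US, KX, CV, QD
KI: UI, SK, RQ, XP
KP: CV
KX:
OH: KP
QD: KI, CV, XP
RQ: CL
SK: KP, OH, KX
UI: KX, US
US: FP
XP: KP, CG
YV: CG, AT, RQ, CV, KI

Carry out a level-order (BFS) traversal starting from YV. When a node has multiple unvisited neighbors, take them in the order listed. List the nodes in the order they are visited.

Visit YV; enqueue CG, AT, RQ, CV, KI → queue [CG, AT, RQ, CV, KI]
Visit CG; enqueue KX, CL, KP, FT → queue [AT, RQ, CV, KI, KX, CL, KP, FT]
Visit AT; enqueue OH, QD → queue [RQ, CV, KI, KX, CL, KP, FT, OH, QD]
Visit RQ → queue [CV, KI, KX, CL, KP, FT, OH, QD]
Visit CV → queue [KI, KX, CL, KP, FT, OH, QD]
Visit KI; enqueue UI, SK, XP → queue [KX, CL, KP, FT, OH, QD, UI, SK, XP]
Visit KX → queue [CL, KP, FT, OH, QD, UI, SK, XP]
Visit CL → queue [KP, FT, OH, QD, UI, SK, XP]
Visit KP → queue [FT, OH, QD, UI, SK, XP]
Visit FT; enqueue US → queue [OH, QD, UI, SK, XP, US]
Visit OH → queue [QD, UI, SK, XP, US]
Visit QD → queue [UI, SK, XP, US]
Visit UI → queue [SK, XP, US]
Visit SK → queue [XP, US]
Visit XP → queue [US]
Visit US; enqueue FP → queue [FP]
Visit FP → queue []

YV, CG, AT, RQ, CV, KI, KX, CL, KP, FT, OH, QD, UI, SK, XP, US, FP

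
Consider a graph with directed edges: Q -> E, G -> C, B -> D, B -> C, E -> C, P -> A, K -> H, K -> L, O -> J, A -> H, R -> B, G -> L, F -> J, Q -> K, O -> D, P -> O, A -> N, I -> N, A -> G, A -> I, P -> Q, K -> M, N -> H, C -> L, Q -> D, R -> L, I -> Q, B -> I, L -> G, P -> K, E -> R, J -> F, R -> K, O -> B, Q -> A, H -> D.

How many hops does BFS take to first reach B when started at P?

2

Level 0: P
Level 1: A, K, O, Q
Level 2: B, D, E, G, H, I, J, L, M, N
Level 3: C, F, R
B first appears at level 2.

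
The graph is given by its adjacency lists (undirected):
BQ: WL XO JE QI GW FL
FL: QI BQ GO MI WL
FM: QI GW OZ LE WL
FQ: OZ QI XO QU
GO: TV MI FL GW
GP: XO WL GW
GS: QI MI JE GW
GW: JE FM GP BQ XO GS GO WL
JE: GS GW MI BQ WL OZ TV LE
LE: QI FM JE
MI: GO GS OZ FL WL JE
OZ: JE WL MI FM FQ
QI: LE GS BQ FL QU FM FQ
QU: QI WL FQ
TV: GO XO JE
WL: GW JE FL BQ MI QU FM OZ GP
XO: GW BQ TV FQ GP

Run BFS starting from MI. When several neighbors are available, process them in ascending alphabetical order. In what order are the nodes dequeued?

MI, FL, GO, GS, JE, OZ, WL, BQ, QI, GW, TV, LE, FM, FQ, GP, QU, XO

Visit MI; enqueue FL, GO, GS, JE, OZ, WL → queue [FL, GO, GS, JE, OZ, WL]
Visit FL; enqueue BQ, QI → queue [GO, GS, JE, OZ, WL, BQ, QI]
Visit GO; enqueue GW, TV → queue [GS, JE, OZ, WL, BQ, QI, GW, TV]
Visit GS → queue [JE, OZ, WL, BQ, QI, GW, TV]
Visit JE; enqueue LE → queue [OZ, WL, BQ, QI, GW, TV, LE]
Visit OZ; enqueue FM, FQ → queue [WL, BQ, QI, GW, TV, LE, FM, FQ]
Visit WL; enqueue GP, QU → queue [BQ, QI, GW, TV, LE, FM, FQ, GP, QU]
Visit BQ; enqueue XO → queue [QI, GW, TV, LE, FM, FQ, GP, QU, XO]
Visit QI → queue [GW, TV, LE, FM, FQ, GP, QU, XO]
Visit GW → queue [TV, LE, FM, FQ, GP, QU, XO]
Visit TV → queue [LE, FM, FQ, GP, QU, XO]
Visit LE → queue [FM, FQ, GP, QU, XO]
Visit FM → queue [FQ, GP, QU, XO]
Visit FQ → queue [GP, QU, XO]
Visit GP → queue [QU, XO]
Visit QU → queue [XO]
Visit XO → queue []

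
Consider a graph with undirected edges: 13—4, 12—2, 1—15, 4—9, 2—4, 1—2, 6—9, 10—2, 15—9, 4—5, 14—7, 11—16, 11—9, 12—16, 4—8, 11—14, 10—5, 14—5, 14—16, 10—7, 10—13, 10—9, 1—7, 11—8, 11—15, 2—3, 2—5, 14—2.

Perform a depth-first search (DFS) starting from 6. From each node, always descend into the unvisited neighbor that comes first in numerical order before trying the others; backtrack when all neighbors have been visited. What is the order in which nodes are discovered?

6 -> 9 -> 4 -> 2 -> 1 -> 7 -> 10 -> 5 -> 14 -> 11 -> 8 -> 15 -> 16 -> 12 -> 13 -> 3

Visit 6
6 → 9
9 → 4
4 → 2
2 → 1
1 → 7
7 → 10
10 → 5
5 → 14
14 → 11
11 → 8
11 → 15
11 → 16
16 → 12
10 → 13
2 → 3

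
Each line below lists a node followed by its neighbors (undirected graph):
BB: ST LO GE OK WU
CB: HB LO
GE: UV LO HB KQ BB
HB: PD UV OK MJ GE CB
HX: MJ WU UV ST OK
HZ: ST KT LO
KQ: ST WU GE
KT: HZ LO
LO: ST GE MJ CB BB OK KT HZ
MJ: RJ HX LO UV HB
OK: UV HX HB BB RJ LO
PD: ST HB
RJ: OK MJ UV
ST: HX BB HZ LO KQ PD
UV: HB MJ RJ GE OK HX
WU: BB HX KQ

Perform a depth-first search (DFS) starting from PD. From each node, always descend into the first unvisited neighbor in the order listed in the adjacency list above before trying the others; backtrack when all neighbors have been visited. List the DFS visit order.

Visit PD
PD → ST
ST → HX
HX → MJ
MJ → RJ
RJ → OK
OK → UV
UV → HB
HB → GE
GE → LO
LO → CB
LO → BB
BB → WU
WU → KQ
LO → KT
KT → HZ

PD, ST, HX, MJ, RJ, OK, UV, HB, GE, LO, CB, BB, WU, KQ, KT, HZ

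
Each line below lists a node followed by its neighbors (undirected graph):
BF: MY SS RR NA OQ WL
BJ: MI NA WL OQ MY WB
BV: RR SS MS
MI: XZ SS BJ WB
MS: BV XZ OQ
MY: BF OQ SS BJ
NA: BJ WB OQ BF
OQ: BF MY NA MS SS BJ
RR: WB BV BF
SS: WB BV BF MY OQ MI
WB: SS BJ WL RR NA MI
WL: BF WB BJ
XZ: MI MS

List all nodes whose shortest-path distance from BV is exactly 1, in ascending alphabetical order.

Level 0: BV
Level 1: MS, RR, SS
Level 2: BF, MI, MY, OQ, WB, XZ
Level 3: BJ, NA, WL

MS, RR, SS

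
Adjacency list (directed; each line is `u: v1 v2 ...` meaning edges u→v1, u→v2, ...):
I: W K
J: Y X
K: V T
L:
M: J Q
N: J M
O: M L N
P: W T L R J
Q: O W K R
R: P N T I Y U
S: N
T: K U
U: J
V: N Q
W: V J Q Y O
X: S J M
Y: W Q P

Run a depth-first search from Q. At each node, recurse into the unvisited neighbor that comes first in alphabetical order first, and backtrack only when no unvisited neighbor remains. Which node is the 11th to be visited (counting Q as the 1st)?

Visit Q
Q → K
K → T
T → U
U → J
J → X
X → M
X → S
S → N
J → Y
Y → P
P → L
P → R
R → I
I → W
W → O
W → V

Visit order: Q, K, T, U, J, X, M, S, N, Y, P, L, R, I, W, O, V

P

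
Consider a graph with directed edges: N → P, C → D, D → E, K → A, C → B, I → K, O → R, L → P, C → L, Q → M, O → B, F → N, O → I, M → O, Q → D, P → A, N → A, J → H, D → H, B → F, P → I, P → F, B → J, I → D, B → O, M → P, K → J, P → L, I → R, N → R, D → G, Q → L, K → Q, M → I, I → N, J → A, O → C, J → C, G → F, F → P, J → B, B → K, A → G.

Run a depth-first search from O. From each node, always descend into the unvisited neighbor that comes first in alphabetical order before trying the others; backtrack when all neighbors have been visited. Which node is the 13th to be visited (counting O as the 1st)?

J

Visit O
O → B
B → F
F → N
N → A
A → G
N → P
P → I
I → D
D → E
D → H
I → K
K → J
J → C
C → L
K → Q
Q → M
I → R

Visit order: O, B, F, N, A, G, P, I, D, E, H, K, J, C, L, Q, M, R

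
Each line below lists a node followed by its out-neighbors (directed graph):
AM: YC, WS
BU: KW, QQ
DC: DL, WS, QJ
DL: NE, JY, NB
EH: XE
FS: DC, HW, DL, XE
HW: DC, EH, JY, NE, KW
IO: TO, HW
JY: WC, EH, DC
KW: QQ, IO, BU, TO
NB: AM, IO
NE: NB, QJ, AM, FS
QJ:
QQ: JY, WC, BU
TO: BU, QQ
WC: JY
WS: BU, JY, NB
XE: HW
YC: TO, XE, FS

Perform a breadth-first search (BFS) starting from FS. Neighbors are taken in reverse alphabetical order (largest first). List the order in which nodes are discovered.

FS -> XE -> HW -> DL -> DC -> NE -> KW -> JY -> EH -> NB -> WS -> QJ -> AM -> TO -> QQ -> IO -> BU -> WC -> YC

Visit FS; enqueue XE, HW, DL, DC → queue [XE, HW, DL, DC]
Visit XE → queue [HW, DL, DC]
Visit HW; enqueue NE, KW, JY, EH → queue [DL, DC, NE, KW, JY, EH]
Visit DL; enqueue NB → queue [DC, NE, KW, JY, EH, NB]
Visit DC; enqueue WS, QJ → queue [NE, KW, JY, EH, NB, WS, QJ]
Visit NE; enqueue AM → queue [KW, JY, EH, NB, WS, QJ, AM]
Visit KW; enqueue TO, QQ, IO, BU → queue [JY, EH, NB, WS, QJ, AM, TO, QQ, IO, BU]
Visit JY; enqueue WC → queue [EH, NB, WS, QJ, AM, TO, QQ, IO, BU, WC]
Visit EH → queue [NB, WS, QJ, AM, TO, QQ, IO, BU, WC]
Visit NB → queue [WS, QJ, AM, TO, QQ, IO, BU, WC]
Visit WS → queue [QJ, AM, TO, QQ, IO, BU, WC]
Visit QJ → queue [AM, TO, QQ, IO, BU, WC]
Visit AM; enqueue YC → queue [TO, QQ, IO, BU, WC, YC]
Visit TO → queue [QQ, IO, BU, WC, YC]
Visit QQ → queue [IO, BU, WC, YC]
Visit IO → queue [BU, WC, YC]
Visit BU → queue [WC, YC]
Visit WC → queue [YC]
Visit YC → queue []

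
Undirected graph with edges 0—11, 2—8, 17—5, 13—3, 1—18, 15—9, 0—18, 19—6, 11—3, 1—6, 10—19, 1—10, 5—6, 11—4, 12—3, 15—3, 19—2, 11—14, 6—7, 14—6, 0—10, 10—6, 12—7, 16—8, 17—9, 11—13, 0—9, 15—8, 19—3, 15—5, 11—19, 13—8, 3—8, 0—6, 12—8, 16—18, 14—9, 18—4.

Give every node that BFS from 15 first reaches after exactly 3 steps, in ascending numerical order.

Level 0: 15
Level 1: 3, 5, 8, 9
Level 2: 0, 2, 6, 11, 12, 13, 14, 16, 17, 19
Level 3: 1, 4, 7, 10, 18

1, 4, 7, 10, 18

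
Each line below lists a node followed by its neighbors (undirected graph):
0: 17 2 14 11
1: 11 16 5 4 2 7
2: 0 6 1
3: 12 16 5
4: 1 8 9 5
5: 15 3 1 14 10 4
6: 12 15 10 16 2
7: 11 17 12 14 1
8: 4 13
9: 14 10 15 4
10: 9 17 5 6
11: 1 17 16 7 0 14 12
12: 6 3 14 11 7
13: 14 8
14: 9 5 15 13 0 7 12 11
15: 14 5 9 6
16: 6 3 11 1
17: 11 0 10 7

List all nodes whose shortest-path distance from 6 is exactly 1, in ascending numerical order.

Level 0: 6
Level 1: 2, 10, 12, 15, 16
Level 2: 0, 1, 3, 5, 7, 9, 11, 14, 17
Level 3: 4, 13
Level 4: 8

2, 10, 12, 15, 16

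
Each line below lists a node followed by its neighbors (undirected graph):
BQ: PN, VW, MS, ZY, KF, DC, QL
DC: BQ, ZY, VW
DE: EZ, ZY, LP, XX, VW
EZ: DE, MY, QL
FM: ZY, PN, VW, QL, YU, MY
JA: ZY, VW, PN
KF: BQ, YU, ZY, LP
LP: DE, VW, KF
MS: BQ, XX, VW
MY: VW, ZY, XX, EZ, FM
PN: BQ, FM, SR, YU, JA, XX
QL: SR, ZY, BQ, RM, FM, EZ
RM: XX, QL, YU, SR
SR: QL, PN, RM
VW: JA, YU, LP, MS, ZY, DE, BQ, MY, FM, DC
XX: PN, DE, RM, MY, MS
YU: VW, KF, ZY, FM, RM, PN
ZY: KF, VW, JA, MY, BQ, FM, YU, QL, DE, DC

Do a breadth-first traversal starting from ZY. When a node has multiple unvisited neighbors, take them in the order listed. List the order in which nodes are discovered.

ZY, KF, VW, JA, MY, BQ, FM, YU, QL, DE, DC, LP, MS, PN, XX, EZ, RM, SR

Visit ZY; enqueue KF, VW, JA, MY, BQ, FM, YU, QL, DE, DC → queue [KF, VW, JA, MY, BQ, FM, YU, QL, DE, DC]
Visit KF; enqueue LP → queue [VW, JA, MY, BQ, FM, YU, QL, DE, DC, LP]
Visit VW; enqueue MS → queue [JA, MY, BQ, FM, YU, QL, DE, DC, LP, MS]
Visit JA; enqueue PN → queue [MY, BQ, FM, YU, QL, DE, DC, LP, MS, PN]
Visit MY; enqueue XX, EZ → queue [BQ, FM, YU, QL, DE, DC, LP, MS, PN, XX, EZ]
Visit BQ → queue [FM, YU, QL, DE, DC, LP, MS, PN, XX, EZ]
Visit FM → queue [YU, QL, DE, DC, LP, MS, PN, XX, EZ]
Visit YU; enqueue RM → queue [QL, DE, DC, LP, MS, PN, XX, EZ, RM]
Visit QL; enqueue SR → queue [DE, DC, LP, MS, PN, XX, EZ, RM, SR]
Visit DE → queue [DC, LP, MS, PN, XX, EZ, RM, SR]
Visit DC → queue [LP, MS, PN, XX, EZ, RM, SR]
Visit LP → queue [MS, PN, XX, EZ, RM, SR]
Visit MS → queue [PN, XX, EZ, RM, SR]
Visit PN → queue [XX, EZ, RM, SR]
Visit XX → queue [EZ, RM, SR]
Visit EZ → queue [RM, SR]
Visit RM → queue [SR]
Visit SR → queue []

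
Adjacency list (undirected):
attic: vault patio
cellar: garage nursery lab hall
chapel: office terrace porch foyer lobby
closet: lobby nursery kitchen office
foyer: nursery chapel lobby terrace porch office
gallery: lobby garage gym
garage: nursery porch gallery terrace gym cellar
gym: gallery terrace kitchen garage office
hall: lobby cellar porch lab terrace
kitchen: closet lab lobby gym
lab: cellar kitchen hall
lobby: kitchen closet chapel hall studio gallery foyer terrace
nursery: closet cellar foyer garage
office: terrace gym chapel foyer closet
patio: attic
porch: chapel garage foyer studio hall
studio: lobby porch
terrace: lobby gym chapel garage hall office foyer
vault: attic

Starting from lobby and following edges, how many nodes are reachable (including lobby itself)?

16

BFS from lobby visits: lobby, kitchen, closet, chapel, hall, studio, gallery, foyer, terrace, lab, gym, nursery, office, porch, cellar, garage
Reachable nodes: 16 of 19 total.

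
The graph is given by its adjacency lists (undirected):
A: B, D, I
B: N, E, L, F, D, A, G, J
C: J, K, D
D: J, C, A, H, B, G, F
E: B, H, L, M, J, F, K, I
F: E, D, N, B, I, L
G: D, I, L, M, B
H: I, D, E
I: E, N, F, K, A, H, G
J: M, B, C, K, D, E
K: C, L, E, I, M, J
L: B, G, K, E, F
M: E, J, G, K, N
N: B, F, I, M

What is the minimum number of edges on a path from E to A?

Level 0: E
Level 1: B, F, H, I, J, K, L, M
Level 2: A, C, D, G, N
A first appears at level 2.

2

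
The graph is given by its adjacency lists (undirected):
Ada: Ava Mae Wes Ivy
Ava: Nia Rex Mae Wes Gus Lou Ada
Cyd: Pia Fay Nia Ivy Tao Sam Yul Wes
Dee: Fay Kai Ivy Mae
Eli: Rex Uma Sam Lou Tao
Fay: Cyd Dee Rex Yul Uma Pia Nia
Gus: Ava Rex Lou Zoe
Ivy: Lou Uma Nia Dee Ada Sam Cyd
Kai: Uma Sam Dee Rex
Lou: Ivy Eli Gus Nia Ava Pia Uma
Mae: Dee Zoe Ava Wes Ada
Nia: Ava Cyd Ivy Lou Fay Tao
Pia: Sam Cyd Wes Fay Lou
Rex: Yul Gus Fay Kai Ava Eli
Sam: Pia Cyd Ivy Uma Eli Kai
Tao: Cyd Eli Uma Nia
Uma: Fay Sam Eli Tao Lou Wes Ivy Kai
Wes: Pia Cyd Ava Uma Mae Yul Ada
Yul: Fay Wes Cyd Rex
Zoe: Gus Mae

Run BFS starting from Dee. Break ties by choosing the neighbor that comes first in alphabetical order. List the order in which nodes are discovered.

Dee → Fay → Ivy → Kai → Mae → Cyd → Nia → Pia → Rex → Uma → Yul → Ada → Lou → Sam → Ava → Wes → Zoe → Tao → Eli → Gus

Visit Dee; enqueue Fay, Ivy, Kai, Mae → queue [Fay, Ivy, Kai, Mae]
Visit Fay; enqueue Cyd, Nia, Pia, Rex, Uma, Yul → queue [Ivy, Kai, Mae, Cyd, Nia, Pia, Rex, Uma, Yul]
Visit Ivy; enqueue Ada, Lou, Sam → queue [Kai, Mae, Cyd, Nia, Pia, Rex, Uma, Yul, Ada, Lou, Sam]
Visit Kai → queue [Mae, Cyd, Nia, Pia, Rex, Uma, Yul, Ada, Lou, Sam]
Visit Mae; enqueue Ava, Wes, Zoe → queue [Cyd, Nia, Pia, Rex, Uma, Yul, Ada, Lou, Sam, Ava, Wes, Zoe]
Visit Cyd; enqueue Tao → queue [Nia, Pia, Rex, Uma, Yul, Ada, Lou, Sam, Ava, Wes, Zoe, Tao]
Visit Nia → queue [Pia, Rex, Uma, Yul, Ada, Lou, Sam, Ava, Wes, Zoe, Tao]
Visit Pia → queue [Rex, Uma, Yul, Ada, Lou, Sam, Ava, Wes, Zoe, Tao]
Visit Rex; enqueue Eli, Gus → queue [Uma, Yul, Ada, Lou, Sam, Ava, Wes, Zoe, Tao, Eli, Gus]
Visit Uma → queue [Yul, Ada, Lou, Sam, Ava, Wes, Zoe, Tao, Eli, Gus]
Visit Yul → queue [Ada, Lou, Sam, Ava, Wes, Zoe, Tao, Eli, Gus]
Visit Ada → queue [Lou, Sam, Ava, Wes, Zoe, Tao, Eli, Gus]
Visit Lou → queue [Sam, Ava, Wes, Zoe, Tao, Eli, Gus]
Visit Sam → queue [Ava, Wes, Zoe, Tao, Eli, Gus]
Visit Ava → queue [Wes, Zoe, Tao, Eli, Gus]
Visit Wes → queue [Zoe, Tao, Eli, Gus]
Visit Zoe → queue [Tao, Eli, Gus]
Visit Tao → queue [Eli, Gus]
Visit Eli → queue [Gus]
Visit Gus → queue []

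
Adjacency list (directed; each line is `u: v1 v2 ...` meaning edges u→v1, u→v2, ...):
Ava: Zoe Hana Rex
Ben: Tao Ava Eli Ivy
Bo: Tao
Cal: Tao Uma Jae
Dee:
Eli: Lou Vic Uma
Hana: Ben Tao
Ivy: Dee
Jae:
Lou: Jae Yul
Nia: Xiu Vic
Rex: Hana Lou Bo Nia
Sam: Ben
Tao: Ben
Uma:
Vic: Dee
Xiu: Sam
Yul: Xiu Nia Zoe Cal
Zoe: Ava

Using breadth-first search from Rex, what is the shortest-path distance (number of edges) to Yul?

2

Level 0: Rex
Level 1: Bo, Hana, Lou, Nia
Level 2: Ben, Jae, Tao, Vic, Xiu, Yul
Level 3: Ava, Cal, Dee, Eli, Ivy, Sam, Zoe
Level 4: Uma
Yul first appears at level 2.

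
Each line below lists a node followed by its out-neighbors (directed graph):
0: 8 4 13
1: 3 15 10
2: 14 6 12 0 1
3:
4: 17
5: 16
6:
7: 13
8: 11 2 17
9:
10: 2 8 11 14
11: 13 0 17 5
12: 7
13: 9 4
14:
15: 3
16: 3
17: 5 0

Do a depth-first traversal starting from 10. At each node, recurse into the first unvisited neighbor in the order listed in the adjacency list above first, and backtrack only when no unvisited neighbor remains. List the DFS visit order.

Visit 10
10 → 2
2 → 14
2 → 6
2 → 12
12 → 7
7 → 13
13 → 9
13 → 4
4 → 17
17 → 5
5 → 16
16 → 3
17 → 0
0 → 8
8 → 11
2 → 1
1 → 15

10, 2, 14, 6, 12, 7, 13, 9, 4, 17, 5, 16, 3, 0, 8, 11, 1, 15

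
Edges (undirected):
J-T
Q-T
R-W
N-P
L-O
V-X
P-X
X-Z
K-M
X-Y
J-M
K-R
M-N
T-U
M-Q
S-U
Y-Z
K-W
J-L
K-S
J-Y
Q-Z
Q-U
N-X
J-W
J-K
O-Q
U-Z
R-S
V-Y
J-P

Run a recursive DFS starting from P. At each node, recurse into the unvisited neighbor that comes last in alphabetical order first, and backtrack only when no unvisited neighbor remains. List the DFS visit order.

P -> X -> Z -> Y -> V -> J -> W -> R -> S -> U -> T -> Q -> O -> L -> M -> N -> K

Visit P
P → X
X → Z
Z → Y
Y → V
Y → J
J → W
W → R
R → S
S → U
U → T
T → Q
Q → O
O → L
Q → M
M → N
M → K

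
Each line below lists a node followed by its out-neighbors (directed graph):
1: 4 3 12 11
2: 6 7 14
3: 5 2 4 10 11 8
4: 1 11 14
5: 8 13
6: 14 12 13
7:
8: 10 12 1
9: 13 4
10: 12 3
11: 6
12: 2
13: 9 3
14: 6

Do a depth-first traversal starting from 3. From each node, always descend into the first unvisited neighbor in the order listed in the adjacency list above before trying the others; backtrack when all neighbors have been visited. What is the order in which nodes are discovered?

Visit 3
3 → 5
5 → 8
8 → 10
10 → 12
12 → 2
2 → 6
6 → 14
6 → 13
13 → 9
9 → 4
4 → 1
1 → 11
2 → 7

3 → 5 → 8 → 10 → 12 → 2 → 6 → 14 → 13 → 9 → 4 → 1 → 11 → 7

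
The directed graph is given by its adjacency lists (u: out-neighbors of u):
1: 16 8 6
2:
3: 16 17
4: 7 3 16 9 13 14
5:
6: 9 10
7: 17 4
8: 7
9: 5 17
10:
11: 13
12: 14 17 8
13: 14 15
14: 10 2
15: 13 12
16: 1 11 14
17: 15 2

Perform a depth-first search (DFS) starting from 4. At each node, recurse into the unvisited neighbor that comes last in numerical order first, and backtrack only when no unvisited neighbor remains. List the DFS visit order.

Visit 4
4 → 16
16 → 14
14 → 10
14 → 2
16 → 11
11 → 13
13 → 15
15 → 12
12 → 17
12 → 8
8 → 7
16 → 1
1 → 6
6 → 9
9 → 5
4 → 3

4 → 16 → 14 → 10 → 2 → 11 → 13 → 15 → 12 → 17 → 8 → 7 → 1 → 6 → 9 → 5 → 3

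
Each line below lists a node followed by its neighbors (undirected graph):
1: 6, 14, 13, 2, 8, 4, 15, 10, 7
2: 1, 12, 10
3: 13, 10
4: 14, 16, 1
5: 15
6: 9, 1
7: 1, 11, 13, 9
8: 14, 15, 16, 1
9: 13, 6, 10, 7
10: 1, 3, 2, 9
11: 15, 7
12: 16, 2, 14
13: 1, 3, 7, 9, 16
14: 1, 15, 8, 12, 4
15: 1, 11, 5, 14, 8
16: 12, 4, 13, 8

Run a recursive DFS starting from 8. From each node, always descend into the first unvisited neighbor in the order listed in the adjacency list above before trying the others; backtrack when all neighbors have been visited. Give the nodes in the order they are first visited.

Visit 8
8 → 14
14 → 1
1 → 6
6 → 9
9 → 13
13 → 3
3 → 10
10 → 2
2 → 12
12 → 16
16 → 4
13 → 7
7 → 11
11 → 15
15 → 5

8 -> 14 -> 1 -> 6 -> 9 -> 13 -> 3 -> 10 -> 2 -> 12 -> 16 -> 4 -> 7 -> 11 -> 15 -> 5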